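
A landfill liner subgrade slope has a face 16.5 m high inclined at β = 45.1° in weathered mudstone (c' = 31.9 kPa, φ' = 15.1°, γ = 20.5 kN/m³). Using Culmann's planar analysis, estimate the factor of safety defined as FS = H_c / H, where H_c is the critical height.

H_c = (4c'/γ) · sinβ cosφ' / [1 − cos(β − φ')]
    = (4·31.9/20.5) · sin45.1°·cos15.1° / [1 − cos30.0°]
    = 6.224 · 0.6839 / 0.1340 = 31.77 m
FS = H_c / H = 31.77 / 16.5 = 1.926

FS = 1.93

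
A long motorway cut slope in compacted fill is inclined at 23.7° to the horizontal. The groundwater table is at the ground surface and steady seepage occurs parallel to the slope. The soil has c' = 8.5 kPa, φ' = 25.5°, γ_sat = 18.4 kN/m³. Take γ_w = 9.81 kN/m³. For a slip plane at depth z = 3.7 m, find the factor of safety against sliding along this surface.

With seepage parallel to the slope and the water table at the surface, the effective normal stress on the slip plane uses the buoyant unit weight γ' = γ_sat − γ_w while the driving shear stress uses γ_sat:
FS = [c' + γ' z cos²β tanφ'] / [γ_sat z sinβ cosβ]
γ' = 18.4 − 9.81 = 8.59 kN/m³
Numerator = 8.5 + 8.59·3.7·cos²23.7°·tan25.5° = 8.5 + 8.59·3.7·0.8384·0.4770 = 21.210 kPa
Denominator = 18.4·3.7·sin23.7°·cos23.7° = 18.4·3.7·0.4019·0.9157 = 25.057 kPa
FS = 21.210 / 25.057 = 0.846

FS = 0.85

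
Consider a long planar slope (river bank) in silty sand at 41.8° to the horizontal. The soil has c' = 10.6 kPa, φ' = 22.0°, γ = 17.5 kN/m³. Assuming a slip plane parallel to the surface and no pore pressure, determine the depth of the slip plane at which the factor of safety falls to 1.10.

Setting FS = 1.10 in FS = [c' + γz cos²β tanφ'] / [γz sinβ cosβ] and solving for z:
z = c' / [γ cosβ (FS·sinβ − cosβ·tanφ')]
  = 10.6 / [17.5·cos41.8°·(1.10·sin41.8° − cos41.8°·tan22.0°)]
  = 10.6 / [17.5·0.7455·(1.10·0.6665 − 0.7455·0.4040)]
  = 10.6 / 5.6357 = 1.881 m

z = 1.88 m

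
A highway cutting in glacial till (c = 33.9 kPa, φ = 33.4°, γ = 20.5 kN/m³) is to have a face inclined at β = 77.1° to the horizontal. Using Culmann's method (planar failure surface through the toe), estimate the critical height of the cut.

Culmann's analysis gives the critical failure plane at α_cr = (β + φ)/2 = (77.1 + 33.4)/2 = 55.2°, and the critical height
H_c = (4c/γ) · sinβ cosφ / [1 − cos(β − φ)]
    = (4·33.9/20.5) · sin77.1°·cos33.4° / [1 − cos(43.7°)]
    = 6.615 · 0.9748·0.8348 / [1 − 0.7230]
    = 6.615 · 0.8138 / 0.2770
    = 19.43 m

H_c = 19.43 m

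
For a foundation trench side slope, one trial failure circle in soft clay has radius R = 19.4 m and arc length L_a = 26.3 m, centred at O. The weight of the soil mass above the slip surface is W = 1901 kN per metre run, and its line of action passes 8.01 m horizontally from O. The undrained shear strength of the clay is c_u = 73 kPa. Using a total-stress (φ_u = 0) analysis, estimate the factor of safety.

Taking moments about the centre O, the resisting moment is provided by the undrained shear strength acting along the arc:
M_R = c_u·L_a·R = 73·26.30·19.4 = 37246.1 kN·m/m
M_D = W·d = 1901·8.01 = 15227.0 kN·m/m
FS = M_R / M_D = 37246.1 / 15227.0 = 2.446

FS = 2.45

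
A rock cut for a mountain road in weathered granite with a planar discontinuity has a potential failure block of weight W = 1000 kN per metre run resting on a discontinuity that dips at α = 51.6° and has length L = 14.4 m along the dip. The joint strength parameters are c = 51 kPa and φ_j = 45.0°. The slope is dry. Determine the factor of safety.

Resolving the block weight along and normal to the plane and applying the Mohr–Coulomb strength on the joint:
N' = W cosα = 1000·cos51.6° = 621.1 kN/m
Driving force T = W sinα = 1000·sin51.6° = 783.7 kN/m
Resisting force R = c·L + N'·tanφ_j = 51·14.4 + 621.1·tan45.0° = 734.4 + 621.1 = 1355.5 kN/m
FS = R / T = 1355.5 / 783.7 = 1.730

FS = 1.73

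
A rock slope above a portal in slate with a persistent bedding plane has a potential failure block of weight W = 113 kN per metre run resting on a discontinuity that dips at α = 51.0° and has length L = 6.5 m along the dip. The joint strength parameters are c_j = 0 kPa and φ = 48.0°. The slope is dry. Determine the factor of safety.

Resolving the block weight along and normal to the plane and applying the Mohr–Coulomb strength on the joint:
N' = W cosα = 113·cos51.0° = 71.1 kN/m
Driving force T = W sinα = 113·sin51.0° = 87.8 kN/m
Resisting force R = c_j·L + N'·tanφ = 0·6.5 + 71.1·tan48.0° = 0.0 + 79.0 = 79.0 kN/m
FS = R / T = 79.0 / 87.8 = 0.899

FS = 0.90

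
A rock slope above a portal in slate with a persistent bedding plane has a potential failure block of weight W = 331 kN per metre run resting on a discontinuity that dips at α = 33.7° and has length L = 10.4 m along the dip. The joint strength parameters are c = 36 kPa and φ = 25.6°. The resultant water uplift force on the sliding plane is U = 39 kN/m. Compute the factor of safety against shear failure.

Resolving the block weight along and normal to the plane and applying the Mohr–Coulomb strength on the joint:
N' = W cosα − U = 331·cos33.7° − 39 = 236.4 kN/m
Driving force T = W sinα = 331·sin33.7° = 183.7 kN/m
Resisting force R = c·L + N'·tanφ = 36·10.4 + 236.4·tan25.6° = 374.4 + 113.3 = 487.7 kN/m
FS = R / T = 487.7 / 183.7 = 2.655

FS = 2.66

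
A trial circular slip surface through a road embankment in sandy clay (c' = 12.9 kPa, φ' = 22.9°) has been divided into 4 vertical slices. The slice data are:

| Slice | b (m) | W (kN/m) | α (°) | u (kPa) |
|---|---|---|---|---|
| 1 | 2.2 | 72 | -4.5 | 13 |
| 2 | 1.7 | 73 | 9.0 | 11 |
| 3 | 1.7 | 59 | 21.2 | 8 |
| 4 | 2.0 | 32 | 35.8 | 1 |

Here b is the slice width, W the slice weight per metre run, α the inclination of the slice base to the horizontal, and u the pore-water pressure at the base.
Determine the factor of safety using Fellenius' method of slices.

Ordinary method of slices: FS = Σ[c'·Δl_i + (W_i cosα_i − u_i·Δl_i)·tanφ'] / Σ W_i sinα_i, with Δl_i = b_i / cosα_i.
Slice 1: Δl = 2.2/cos(-4.5°) = 2.207 m; N'_1 = 72·cos(-4.5°) − 13·2.207 = 43.1; c'Δl = 28.47; W sinα = -5.6
Slice 2: Δl = 1.7/cos9.0° = 1.721 m; N'_2 = 73·cos9.0° − 11·1.721 = 53.2; c'Δl = 22.20; W sinα = 11.4
Slice 3: Δl = 1.7/cos21.2° = 1.823 m; N'_3 = 59·cos21.2° − 8·1.823 = 40.4; c'Δl = 23.52; W sinα = 21.3
Slice 4: Δl = 2.0/cos35.8° = 2.466 m; N'_4 = 32·cos35.8° − 1·2.466 = 23.5; c'Δl = 31.81; W sinα = 18.7
Σc'Δl = 106.0 kN/m; ΣN' = 160.2 kN/m; ΣW sinα = 45.8 kN/m
Resisting = 106.0 + 160.2·tan22.9° = 106.0 + 67.7 = 173.7 kN/m
FS = 173.7 / 45.8 = 3.790

FS = 3.79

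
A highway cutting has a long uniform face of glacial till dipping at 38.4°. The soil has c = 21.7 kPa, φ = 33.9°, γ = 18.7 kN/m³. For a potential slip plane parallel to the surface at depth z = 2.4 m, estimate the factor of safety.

For an infinite slope with a slip plane parallel to the surface (no pore pressure): FS = [c + γz cos²β tanφ] / [γz sinβ cosβ].
γz = 18.7·2.4 = 44.88 kN/m²
Numerator = 21.7 + 44.88·cos²38.4°·tan33.9° = 21.7 + 44.88·0.6142·0.6720 = 40.222 kPa
Denominator = 44.88·sin38.4°·cos38.4° = 44.88·0.6211·0.7837 = 21.847 kPa
FS = 40.222 / 21.847 = 1.841

FS = 1.84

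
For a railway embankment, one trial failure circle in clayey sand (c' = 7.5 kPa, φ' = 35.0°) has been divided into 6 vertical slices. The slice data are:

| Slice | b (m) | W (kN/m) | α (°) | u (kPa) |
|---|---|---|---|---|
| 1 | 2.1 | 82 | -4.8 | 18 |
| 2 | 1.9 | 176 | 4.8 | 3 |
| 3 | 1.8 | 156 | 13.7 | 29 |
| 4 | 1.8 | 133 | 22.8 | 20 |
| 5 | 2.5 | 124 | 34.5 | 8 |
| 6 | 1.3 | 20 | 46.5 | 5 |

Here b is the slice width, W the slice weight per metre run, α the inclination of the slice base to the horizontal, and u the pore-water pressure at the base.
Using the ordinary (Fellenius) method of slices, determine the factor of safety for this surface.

FS = 2.37

Ordinary method of slices: FS = Σ[c'·Δl_i + (W_i cosα_i − u_i·Δl_i)·tanφ'] / Σ W_i sinα_i, with Δl_i = b_i / cosα_i.
Slice 1: Δl = 2.1/cos(-4.8°) = 2.107 m; N'_1 = 82·cos(-4.8°) − 18·2.107 = 43.8; c'Δl = 15.81; W sinα = -6.9
Slice 2: Δl = 1.9/cos4.8° = 1.907 m; N'_2 = 176·cos4.8° − 3·1.907 = 169.7; c'Δl = 14.30; W sinα = 14.7
Slice 3: Δl = 1.8/cos13.7° = 1.853 m; N'_3 = 156·cos13.7° − 29·1.853 = 97.8; c'Δl = 13.90; W sinα = 36.9
Slice 4: Δl = 1.8/cos22.8° = 1.953 m; N'_4 = 133·cos22.8° − 20·1.953 = 83.6; c'Δl = 14.64; W sinα = 51.5
Slice 5: Δl = 2.5/cos34.5° = 3.034 m; N'_5 = 124·cos34.5° − 8·3.034 = 77.9; c'Δl = 22.75; W sinα = 70.2
Slice 6: Δl = 1.3/cos46.5° = 1.889 m; N'_6 = 20·cos46.5° − 5·1.889 = 4.3; c'Δl = 14.16; W sinα = 14.5
Σc'Δl = 95.6 kN/m; ΣN' = 477.1 kN/m; ΣW sinα = 181.1 kN/m
Resisting = 95.6 + 477.1·tan35.0° = 95.6 + 334.1 = 429.6 kN/m
FS = 429.6 / 181.1 = 2.372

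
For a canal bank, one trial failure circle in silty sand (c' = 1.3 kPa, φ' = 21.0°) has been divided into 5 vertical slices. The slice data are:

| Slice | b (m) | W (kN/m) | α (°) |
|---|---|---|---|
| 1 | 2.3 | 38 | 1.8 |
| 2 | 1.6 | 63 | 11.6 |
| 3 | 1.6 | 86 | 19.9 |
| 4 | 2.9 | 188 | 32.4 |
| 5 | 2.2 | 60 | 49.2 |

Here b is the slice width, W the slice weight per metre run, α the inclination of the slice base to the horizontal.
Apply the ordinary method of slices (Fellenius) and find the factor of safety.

Ordinary method of slices: FS = Σ[c'·Δl_i + (W_i cosα_i)·tanφ'] / Σ W_i sinα_i, with Δl_i = b_i / cosα_i.
Slice 1: Δl = 2.3/cos1.8° = 2.301 m; N'_1 = 38·cos1.8° = 38.0; c'Δl = 2.99; W sinα = 1.2
Slice 2: Δl = 1.6/cos11.6° = 1.633 m; N'_2 = 63·cos11.6° = 61.7; c'Δl = 2.12; W sinα = 12.7
Slice 3: Δl = 1.6/cos19.9° = 1.702 m; N'_3 = 86·cos19.9° = 80.9; c'Δl = 2.21; W sinα = 29.3
Slice 4: Δl = 2.9/cos32.4° = 3.435 m; N'_4 = 188·cos32.4° = 158.7; c'Δl = 4.47; W sinα = 100.7
Slice 5: Δl = 2.2/cos49.2° = 3.367 m; N'_5 = 60·cos49.2° = 39.2; c'Δl = 4.38; W sinα = 45.4
Σc'Δl = 16.2 kN/m; ΣN' = 378.5 kN/m; ΣW sinα = 189.3 kN/m
Resisting = 16.2 + 378.5·tan21.0° = 16.2 + 145.3 = 161.5 kN/m
FS = 161.5 / 189.3 = 0.853

FS = 0.85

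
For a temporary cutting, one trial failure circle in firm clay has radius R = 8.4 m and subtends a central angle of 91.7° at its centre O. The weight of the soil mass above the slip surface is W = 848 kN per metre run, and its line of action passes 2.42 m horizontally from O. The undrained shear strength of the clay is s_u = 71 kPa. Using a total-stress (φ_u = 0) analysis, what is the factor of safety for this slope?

Taking moments about the centre O, the resisting moment is provided by the undrained shear strength acting along the arc:
Arc length L_a = R·θ = 8.4·(91.7°·π/180) = 8.4·1.6005 = 13.44 m
M_R = s_u·L_a·R = 71·13.44·8.4 = 8018.0 kN·m/m
M_D = W·d = 848·2.42 = 2052.2 kN·m/m
FS = M_R / M_D = 8018.0 / 2052.2 = 3.907

FS = 3.91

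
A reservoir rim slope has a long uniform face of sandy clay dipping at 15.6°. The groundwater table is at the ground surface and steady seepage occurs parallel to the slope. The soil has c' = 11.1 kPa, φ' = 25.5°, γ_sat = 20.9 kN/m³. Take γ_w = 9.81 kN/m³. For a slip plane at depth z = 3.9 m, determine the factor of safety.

FS = 1.43

With seepage parallel to the slope and the water table at the surface, the effective normal stress on the slip plane uses the buoyant unit weight γ' = γ_sat − γ_w while the driving shear stress uses γ_sat:
FS = [c' + γ' z cos²β tanφ'] / [γ_sat z sinβ cosβ]
γ' = 20.9 − 9.81 = 11.09 kN/m³
Numerator = 11.1 + 11.09·3.9·cos²15.6°·tan25.5° = 11.1 + 11.09·3.9·0.9277·0.4770 = 30.238 kPa
Denominator = 20.9·3.9·sin15.6°·cos15.6° = 20.9·3.9·0.2689·0.9632 = 21.112 kPa
FS = 30.238 / 21.112 = 1.432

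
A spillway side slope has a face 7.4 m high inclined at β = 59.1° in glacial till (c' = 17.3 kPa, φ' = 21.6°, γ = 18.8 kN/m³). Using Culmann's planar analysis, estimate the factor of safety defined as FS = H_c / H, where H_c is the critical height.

H_c = (4c'/γ) · sinβ cosφ' / [1 − cos(β − φ')]
    = (4·17.3/18.8) · sin59.1°·cos21.6° / [1 − cos37.5°]
    = 3.681 · 0.7978 / 0.2066 = 14.21 m
FS = H_c / H = 14.21 / 7.4 = 1.920

FS = 1.92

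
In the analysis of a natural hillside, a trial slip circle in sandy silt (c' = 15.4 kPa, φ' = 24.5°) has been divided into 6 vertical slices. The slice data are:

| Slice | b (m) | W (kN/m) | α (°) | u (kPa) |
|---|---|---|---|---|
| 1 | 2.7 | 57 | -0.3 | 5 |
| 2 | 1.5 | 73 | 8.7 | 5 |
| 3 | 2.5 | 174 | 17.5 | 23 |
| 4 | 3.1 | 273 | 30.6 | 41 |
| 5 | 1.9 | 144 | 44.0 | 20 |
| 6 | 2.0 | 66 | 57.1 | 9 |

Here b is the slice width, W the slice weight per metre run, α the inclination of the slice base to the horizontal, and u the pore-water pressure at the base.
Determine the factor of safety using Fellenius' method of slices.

FS = 1.17

Ordinary method of slices: FS = Σ[c'·Δl_i + (W_i cosα_i − u_i·Δl_i)·tanφ'] / Σ W_i sinα_i, with Δl_i = b_i / cosα_i.
Slice 1: Δl = 2.7/cos(-0.3°) = 2.700 m; N'_1 = 57·cos(-0.3°) − 5·2.700 = 43.5; c'Δl = 41.58; W sinα = -0.3
Slice 2: Δl = 1.5/cos8.7° = 1.517 m; N'_2 = 73·cos8.7° − 5·1.517 = 64.6; c'Δl = 23.37; W sinα = 11.0
Slice 3: Δl = 2.5/cos17.5° = 2.621 m; N'_3 = 174·cos17.5° − 23·2.621 = 105.7; c'Δl = 40.37; W sinα = 52.3
Slice 4: Δl = 3.1/cos30.6° = 3.602 m; N'_4 = 273·cos30.6° − 41·3.602 = 87.3; c'Δl = 55.46; W sinα = 139.0
Slice 5: Δl = 1.9/cos44.0° = 2.641 m; N'_5 = 144·cos44.0° − 20·2.641 = 50.8; c'Δl = 40.68; W sinα = 100.0
Slice 6: Δl = 2.0/cos57.1° = 3.682 m; N'_6 = 66·cos57.1° − 9·3.682 = 2.7; c'Δl = 56.70; W sinα = 55.4
Σc'Δl = 258.2 kN/m; ΣN' = 354.5 kN/m; ΣW sinα = 357.5 kN/m
Resisting = 258.2 + 354.5·tan24.5° = 258.2 + 161.6 = 419.7 kN/m
FS = 419.7 / 357.5 = 1.174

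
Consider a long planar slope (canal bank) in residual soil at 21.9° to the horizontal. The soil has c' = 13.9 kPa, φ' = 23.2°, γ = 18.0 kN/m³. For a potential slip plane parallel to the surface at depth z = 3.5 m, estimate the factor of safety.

FS = 1.70

For an infinite slope with a slip plane parallel to the surface (no pore pressure): FS = [c' + γz cos²β tanφ'] / [γz sinβ cosβ].
γz = 18.0·3.5 = 63.00 kN/m²
Numerator = 13.9 + 63.00·cos²21.9°·tan23.2° = 13.9 + 63.00·0.8609·0.4286 = 37.145 kPa
Denominator = 63.00·sin21.9°·cos21.9° = 63.00·0.3730·0.9278 = 21.803 kPa
FS = 37.145 / 21.803 = 1.704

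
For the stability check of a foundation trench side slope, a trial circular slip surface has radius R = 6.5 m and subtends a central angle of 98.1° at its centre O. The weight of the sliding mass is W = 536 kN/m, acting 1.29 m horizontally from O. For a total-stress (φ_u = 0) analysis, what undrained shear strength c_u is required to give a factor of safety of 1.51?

FS = c_u·L_a·R / (W·d), so c_u = FS·W·d / (L_a·R).
Arc length L_a = R·θ = 6.5·(98.1°·π/180) = 6.5·1.7122 = 11.13 m
c_u = 1.51·536·1.29 / (11.13·6.5) = 1044.1 / 72.34 = 14.43 kPa

c_u = 14.4 kPa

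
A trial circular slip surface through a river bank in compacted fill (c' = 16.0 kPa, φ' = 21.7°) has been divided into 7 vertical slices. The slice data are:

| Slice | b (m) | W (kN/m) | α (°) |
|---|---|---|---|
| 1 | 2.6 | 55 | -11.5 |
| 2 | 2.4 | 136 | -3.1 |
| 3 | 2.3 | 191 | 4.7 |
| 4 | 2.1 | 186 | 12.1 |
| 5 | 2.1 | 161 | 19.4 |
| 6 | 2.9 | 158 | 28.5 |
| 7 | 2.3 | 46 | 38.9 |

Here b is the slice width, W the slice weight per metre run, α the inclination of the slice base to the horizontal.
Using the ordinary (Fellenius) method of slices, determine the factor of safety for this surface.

FS = 3.31

Ordinary method of slices: FS = Σ[c'·Δl_i + (W_i cosα_i)·tanφ'] / Σ W_i sinα_i, with Δl_i = b_i / cosα_i.
Slice 1: Δl = 2.6/cos(-11.5°) = 2.653 m; N'_1 = 55·cos(-11.5°) = 53.9; c'Δl = 42.45; W sinα = -11.0
Slice 2: Δl = 2.4/cos(-3.1°) = 2.404 m; N'_2 = 136·cos(-3.1°) = 135.8; c'Δl = 38.46; W sinα = -7.4
Slice 3: Δl = 2.3/cos4.7° = 2.308 m; N'_3 = 191·cos4.7° = 190.4; c'Δl = 36.92; W sinα = 15.7
Slice 4: Δl = 2.1/cos12.1° = 2.148 m; N'_4 = 186·cos12.1° = 181.9; c'Δl = 34.36; W sinα = 39.0
Slice 5: Δl = 2.1/cos19.4° = 2.226 m; N'_5 = 161·cos19.4° = 151.9; c'Δl = 35.62; W sinα = 53.5
Slice 6: Δl = 2.9/cos28.5° = 3.300 m; N'_6 = 158·cos28.5° = 138.9; c'Δl = 52.80; W sinα = 75.4
Slice 7: Δl = 2.3/cos38.9° = 2.955 m; N'_7 = 46·cos38.9° = 35.8; c'Δl = 47.29; W sinα = 28.9
Σc'Δl = 287.9 kN/m; ΣN' = 888.4 kN/m; ΣW sinα = 194.1 kN/m
Resisting = 287.9 + 888.4·tan21.7° = 287.9 + 353.6 = 641.5 kN/m
FS = 641.5 / 194.1 = 3.305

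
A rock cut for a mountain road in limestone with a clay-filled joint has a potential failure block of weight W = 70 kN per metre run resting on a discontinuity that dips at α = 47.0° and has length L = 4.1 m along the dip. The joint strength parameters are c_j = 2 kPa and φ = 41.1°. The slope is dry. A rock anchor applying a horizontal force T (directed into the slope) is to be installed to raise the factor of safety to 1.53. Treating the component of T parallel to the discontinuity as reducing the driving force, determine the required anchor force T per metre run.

T = 17 kN/m

Resolving forces along and normal to the sliding plane, with the horizontal anchor force T adding T·sinα to the effective normal force and T·cosα acting up the plane against the driving force:
FS = [c_jL + (W cosα + T sinα) tanφ] / [W sinα − T cosα]
Without the anchor: N' = 47.7 kN/m, driving T_d = 51.2 kN/m, resisting R = 2·4.1 + 47.7·tan41.1° = 49.8 kN/m, FS = 0.97.
Setting FS = 1.53 and solving for T:
1.53·(51.2 − T cos47.0°) = 49.8 + T sin47.0°·tan41.1°
T·(sin47.0°·tan41.1° + 1.53·cos47.0°) = 1.53·51.2 − 49.8
T·(0.7314·0.8724 + 1.53·0.6820) = 78.3 − 49.8 = 28.5
T·1.6815 = 28.5
T = 16.9 kN/m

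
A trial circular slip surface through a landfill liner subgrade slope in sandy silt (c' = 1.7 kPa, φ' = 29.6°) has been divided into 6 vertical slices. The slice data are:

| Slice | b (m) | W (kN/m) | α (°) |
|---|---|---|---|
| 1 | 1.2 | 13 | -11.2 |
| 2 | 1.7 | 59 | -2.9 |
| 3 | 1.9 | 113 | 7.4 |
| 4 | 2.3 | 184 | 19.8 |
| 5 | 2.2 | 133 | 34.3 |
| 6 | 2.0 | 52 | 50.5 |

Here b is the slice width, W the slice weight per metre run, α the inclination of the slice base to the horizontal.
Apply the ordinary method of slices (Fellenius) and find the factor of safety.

Ordinary method of slices: FS = Σ[c'·Δl_i + (W_i cosα_i)·tanφ'] / Σ W_i sinα_i, with Δl_i = b_i / cosα_i.
Slice 1: Δl = 1.2/cos(-11.2°) = 1.223 m; N'_1 = 13·cos(-11.2°) = 12.8; c'Δl = 2.08; W sinα = -2.5
Slice 2: Δl = 1.7/cos(-2.9°) = 1.702 m; N'_2 = 59·cos(-2.9°) = 58.9; c'Δl = 2.89; W sinα = -3.0
Slice 3: Δl = 1.9/cos7.4° = 1.916 m; N'_3 = 113·cos7.4° = 112.1; c'Δl = 3.26; W sinα = 14.6
Slice 4: Δl = 2.3/cos19.8° = 2.445 m; N'_4 = 184·cos19.8° = 173.1; c'Δl = 4.16; W sinα = 62.3
Slice 5: Δl = 2.2/cos34.3° = 2.663 m; N'_5 = 133·cos34.3° = 109.9; c'Δl = 4.53; W sinα = 74.9
Slice 6: Δl = 2.0/cos50.5° = 3.144 m; N'_6 = 52·cos50.5° = 33.1; c'Δl = 5.35; W sinα = 40.1
Σc'Δl = 22.3 kN/m; ΣN' = 499.8 kN/m; ΣW sinα = 186.4 kN/m
Resisting = 22.3 + 499.8·tan29.6° = 22.3 + 283.9 = 306.2 kN/m
FS = 306.2 / 186.4 = 1.642

FS = 1.64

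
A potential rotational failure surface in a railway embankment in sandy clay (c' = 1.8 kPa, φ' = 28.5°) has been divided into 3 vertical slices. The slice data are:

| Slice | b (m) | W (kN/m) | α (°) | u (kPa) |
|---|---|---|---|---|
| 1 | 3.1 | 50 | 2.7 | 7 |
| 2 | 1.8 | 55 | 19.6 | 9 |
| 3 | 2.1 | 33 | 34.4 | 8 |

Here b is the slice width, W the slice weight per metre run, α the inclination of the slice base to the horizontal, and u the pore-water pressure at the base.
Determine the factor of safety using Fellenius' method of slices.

Ordinary method of slices: FS = Σ[c'·Δl_i + (W_i cosα_i − u_i·Δl_i)·tanφ'] / Σ W_i sinα_i, with Δl_i = b_i / cosα_i.
Slice 1: Δl = 3.1/cos2.7° = 3.103 m; N'_1 = 50·cos2.7° − 7·3.103 = 28.2; c'Δl = 5.59; W sinα = 2.4
Slice 2: Δl = 1.8/cos19.6° = 1.911 m; N'_2 = 55·cos19.6° − 9·1.911 = 34.6; c'Δl = 3.44; W sinα = 18.4
Slice 3: Δl = 2.1/cos34.4° = 2.545 m; N'_3 = 33·cos34.4° − 8·2.545 = 6.9; c'Δl = 4.58; W sinα = 18.6
Σc'Δl = 13.6 kN/m; ΣN' = 69.7 kN/m; ΣW sinα = 39.4 kN/m
Resisting = 13.6 + 69.7·tan28.5° = 13.6 + 37.8 = 51.5 kN/m
FS = 51.5 / 39.4 = 1.304

FS = 1.30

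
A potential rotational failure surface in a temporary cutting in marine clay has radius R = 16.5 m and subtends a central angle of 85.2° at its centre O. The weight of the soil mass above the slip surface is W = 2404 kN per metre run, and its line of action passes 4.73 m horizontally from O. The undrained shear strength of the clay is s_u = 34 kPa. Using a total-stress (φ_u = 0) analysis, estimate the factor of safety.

Taking moments about the centre O, the resisting moment is provided by the undrained shear strength acting along the arc:
Arc length L_a = R·θ = 16.5·(85.2°·π/180) = 16.5·1.4870 = 24.54 m
M_R = s_u·L_a·R = 34·24.54·16.5 = 13764.6 kN·m/m
M_D = W·d = 2404·4.73 = 11370.9 kN·m/m
FS = M_R / M_D = 13764.6 / 11370.9 = 1.211

FS = 1.21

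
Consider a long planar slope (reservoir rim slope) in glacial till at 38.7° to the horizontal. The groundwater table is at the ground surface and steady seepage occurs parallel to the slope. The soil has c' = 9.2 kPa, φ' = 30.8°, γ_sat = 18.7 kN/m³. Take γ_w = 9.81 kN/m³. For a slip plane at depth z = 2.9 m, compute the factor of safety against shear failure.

FS = 0.70

With seepage parallel to the slope and the water table at the surface, the effective normal stress on the slip plane uses the buoyant unit weight γ' = γ_sat − γ_w while the driving shear stress uses γ_sat:
FS = [c' + γ' z cos²β tanφ'] / [γ_sat z sinβ cosβ]
γ' = 18.7 − 9.81 = 8.89 kN/m³
Numerator = 9.2 + 8.89·2.9·cos²38.7°·tan30.8° = 9.2 + 8.89·2.9·0.6091·0.5961 = 18.561 kPa
Denominator = 18.7·2.9·sin38.7°·cos38.7° = 18.7·2.9·0.6252·0.7804 = 26.462 kPa
FS = 18.561 / 26.462 = 0.701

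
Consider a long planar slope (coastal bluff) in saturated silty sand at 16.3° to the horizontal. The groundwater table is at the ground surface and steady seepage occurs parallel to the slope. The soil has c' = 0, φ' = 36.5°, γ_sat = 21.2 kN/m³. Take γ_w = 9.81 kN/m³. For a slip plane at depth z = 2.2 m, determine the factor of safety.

FS = 1.36

With seepage parallel to the slope and the water table at the surface, the effective normal stress on the slip plane uses the buoyant unit weight γ' = γ_sat − γ_w while the driving shear stress uses γ_sat:
FS = [c' + γ' z cos²β tanφ'] / [γ_sat z sinβ cosβ]
(For c' = 0 this reduces to FS = (γ'/γ_sat)·tanφ'/tanβ.)
γ' = 21.2 − 9.81 = 11.39 kN/m³
Numerator = 0.0 + 11.39·2.2·cos²16.3°·tan36.5° = 0.0 + 11.39·2.2·0.9212·0.7400 = 17.081 kPa
Denominator = 21.2·2.2·sin16.3°·cos16.3° = 21.2·2.2·0.2807·0.9598 = 12.564 kPa
FS = 17.081 / 12.564 = 1.360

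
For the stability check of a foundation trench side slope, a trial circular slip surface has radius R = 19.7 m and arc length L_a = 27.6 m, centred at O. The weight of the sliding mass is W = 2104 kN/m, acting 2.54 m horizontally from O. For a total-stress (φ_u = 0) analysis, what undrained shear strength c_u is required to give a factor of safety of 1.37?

c_u = 13.5 kPa

FS = c_u·L_a·R / (W·d), so c_u = FS·W·d / (L_a·R).
c_u = 1.37·2104·2.54 / (27.60·19.7) = 7321.5 / 543.72 = 13.47 kPa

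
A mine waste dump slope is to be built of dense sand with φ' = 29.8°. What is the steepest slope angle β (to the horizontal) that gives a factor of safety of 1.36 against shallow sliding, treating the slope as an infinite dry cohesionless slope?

β = 22.8°

For an infinite dry cohesionless slope FS = tanφ'/tanβ, so tanβ = tanφ' / FS.
tanβ = tan29.8° / 1.36 = 0.5727 / 1.36 = 0.4211
β = arctan(0.4211) = 22.84°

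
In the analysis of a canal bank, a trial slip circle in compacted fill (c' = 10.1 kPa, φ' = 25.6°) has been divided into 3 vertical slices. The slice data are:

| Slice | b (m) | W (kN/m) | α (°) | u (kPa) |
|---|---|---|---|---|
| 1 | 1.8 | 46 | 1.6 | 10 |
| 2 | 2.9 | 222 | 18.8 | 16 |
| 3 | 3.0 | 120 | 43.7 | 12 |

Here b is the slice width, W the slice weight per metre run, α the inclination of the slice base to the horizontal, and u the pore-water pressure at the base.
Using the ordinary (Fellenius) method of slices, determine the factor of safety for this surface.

FS = 1.28

Ordinary method of slices: FS = Σ[c'·Δl_i + (W_i cosα_i − u_i·Δl_i)·tanφ'] / Σ W_i sinα_i, with Δl_i = b_i / cosα_i.
Slice 1: Δl = 1.8/cos1.6° = 1.801 m; N'_1 = 46·cos1.6° − 10·1.801 = 28.0; c'Δl = 18.19; W sinα = 1.3
Slice 2: Δl = 2.9/cos18.8° = 3.063 m; N'_2 = 222·cos18.8° − 16·3.063 = 161.1; c'Δl = 30.94; W sinα = 71.5
Slice 3: Δl = 3.0/cos43.7° = 4.150 m; N'_3 = 120·cos43.7° − 12·4.150 = 37.0; c'Δl = 41.91; W sinα = 82.9
Σc'Δl = 91.0 kN/m; ΣN' = 226.1 kN/m; ΣW sinα = 155.7 kN/m
Resisting = 91.0 + 226.1·tan25.6° = 91.0 + 108.3 = 199.4 kN/m
FS = 199.4 / 155.7 = 1.280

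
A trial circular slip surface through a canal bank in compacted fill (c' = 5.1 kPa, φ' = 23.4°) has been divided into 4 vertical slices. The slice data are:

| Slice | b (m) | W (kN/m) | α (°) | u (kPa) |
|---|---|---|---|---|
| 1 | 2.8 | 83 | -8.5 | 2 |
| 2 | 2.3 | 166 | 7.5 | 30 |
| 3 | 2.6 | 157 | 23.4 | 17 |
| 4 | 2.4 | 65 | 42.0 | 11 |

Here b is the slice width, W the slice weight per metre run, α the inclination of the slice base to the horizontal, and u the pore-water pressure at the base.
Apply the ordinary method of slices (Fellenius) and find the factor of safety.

FS = 1.55

Ordinary method of slices: FS = Σ[c'·Δl_i + (W_i cosα_i − u_i·Δl_i)·tanφ'] / Σ W_i sinα_i, with Δl_i = b_i / cosα_i.
Slice 1: Δl = 2.8/cos(-8.5°) = 2.831 m; N'_1 = 83·cos(-8.5°) − 2·2.831 = 76.4; c'Δl = 14.44; W sinα = -12.3
Slice 2: Δl = 2.3/cos7.5° = 2.320 m; N'_2 = 166·cos7.5° − 30·2.320 = 95.0; c'Δl = 11.83; W sinα = 21.7
Slice 3: Δl = 2.6/cos23.4° = 2.833 m; N'_3 = 157·cos23.4° − 17·2.833 = 95.9; c'Δl = 14.45; W sinα = 62.4
Slice 4: Δl = 2.4/cos42.0° = 3.230 m; N'_4 = 65·cos42.0° − 11·3.230 = 12.8; c'Δl = 16.47; W sinα = 43.5
Σc'Δl = 57.2 kN/m; ΣN' = 280.1 kN/m; ΣW sinα = 115.2 kN/m
Resisting = 57.2 + 280.1·tan23.4° = 57.2 + 121.2 = 178.4 kN/m
FS = 178.4 / 115.2 = 1.548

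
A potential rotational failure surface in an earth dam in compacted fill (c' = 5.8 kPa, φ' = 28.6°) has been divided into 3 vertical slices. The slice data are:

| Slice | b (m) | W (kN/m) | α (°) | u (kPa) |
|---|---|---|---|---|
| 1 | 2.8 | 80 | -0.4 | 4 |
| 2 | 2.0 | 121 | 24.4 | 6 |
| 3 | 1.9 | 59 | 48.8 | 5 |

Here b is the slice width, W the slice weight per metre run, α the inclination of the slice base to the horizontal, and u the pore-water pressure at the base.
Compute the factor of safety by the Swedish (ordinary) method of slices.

FS = 1.59

Ordinary method of slices: FS = Σ[c'·Δl_i + (W_i cosα_i − u_i·Δl_i)·tanφ'] / Σ W_i sinα_i, with Δl_i = b_i / cosα_i.
Slice 1: Δl = 2.8/cos(-0.4°) = 2.800 m; N'_1 = 80·cos(-0.4°) − 4·2.800 = 68.8; c'Δl = 16.24; W sinα = -0.6
Slice 2: Δl = 2.0/cos24.4° = 2.196 m; N'_2 = 121·cos24.4° − 6·2.196 = 97.0; c'Δl = 12.74; W sinα = 50.0
Slice 3: Δl = 1.9/cos48.8° = 2.885 m; N'_3 = 59·cos48.8° − 5·2.885 = 24.4; c'Δl = 16.73; W sinα = 44.4
Σc'Δl = 45.7 kN/m; ΣN' = 190.3 kN/m; ΣW sinα = 93.8 kN/m
Resisting = 45.7 + 190.3·tan28.6° = 45.7 + 103.7 = 149.4 kN/m
FS = 149.4 / 93.8 = 1.593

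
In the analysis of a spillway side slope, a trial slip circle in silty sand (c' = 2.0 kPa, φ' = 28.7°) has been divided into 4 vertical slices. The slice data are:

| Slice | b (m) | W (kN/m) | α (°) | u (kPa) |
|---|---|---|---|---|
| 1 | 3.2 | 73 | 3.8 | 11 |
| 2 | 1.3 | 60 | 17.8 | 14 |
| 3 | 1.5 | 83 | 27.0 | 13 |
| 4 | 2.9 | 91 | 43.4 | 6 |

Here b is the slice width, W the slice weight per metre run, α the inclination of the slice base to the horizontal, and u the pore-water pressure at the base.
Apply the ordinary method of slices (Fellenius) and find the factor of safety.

Ordinary method of slices: FS = Σ[c'·Δl_i + (W_i cosα_i − u_i·Δl_i)·tanφ'] / Σ W_i sinα_i, with Δl_i = b_i / cosα_i.
Slice 1: Δl = 3.2/cos3.8° = 3.207 m; N'_1 = 73·cos3.8° − 11·3.207 = 37.6; c'Δl = 6.41; W sinα = 4.8
Slice 2: Δl = 1.3/cos17.8° = 1.365 m; N'_2 = 60·cos17.8° − 14·1.365 = 38.0; c'Δl = 2.73; W sinα = 18.3
Slice 3: Δl = 1.5/cos27.0° = 1.683 m; N'_3 = 83·cos27.0° − 13·1.683 = 52.1; c'Δl = 3.37; W sinα = 37.7
Slice 4: Δl = 2.9/cos43.4° = 3.991 m; N'_4 = 91·cos43.4° − 6·3.991 = 42.2; c'Δl = 7.98; W sinα = 62.5
Σc'Δl = 20.5 kN/m; ΣN' = 169.8 kN/m; ΣW sinα = 123.4 kN/m
Resisting = 20.5 + 169.8·tan28.7° = 20.5 + 93.0 = 113.5 kN/m
FS = 113.5 / 123.4 = 0.920

FS = 0.92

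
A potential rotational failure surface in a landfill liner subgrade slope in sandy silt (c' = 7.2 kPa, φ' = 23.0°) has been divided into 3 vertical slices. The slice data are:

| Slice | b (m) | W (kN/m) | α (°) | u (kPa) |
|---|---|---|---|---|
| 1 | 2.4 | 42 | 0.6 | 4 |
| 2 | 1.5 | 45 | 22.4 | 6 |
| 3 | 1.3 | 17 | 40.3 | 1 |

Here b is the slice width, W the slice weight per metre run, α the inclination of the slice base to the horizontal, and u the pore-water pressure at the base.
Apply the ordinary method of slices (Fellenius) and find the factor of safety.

Ordinary method of slices: FS = Σ[c'·Δl_i + (W_i cosα_i − u_i·Δl_i)·tanφ'] / Σ W_i sinα_i, with Δl_i = b_i / cosα_i.
Slice 1: Δl = 2.4/cos0.6° = 2.400 m; N'_1 = 42·cos0.6° − 4·2.400 = 32.4; c'Δl = 17.28; W sinα = 0.4
Slice 2: Δl = 1.5/cos22.4° = 1.622 m; N'_2 = 45·cos22.4° − 6·1.622 = 31.9; c'Δl = 11.68; W sinα = 17.1
Slice 3: Δl = 1.3/cos40.3° = 1.705 m; N'_3 = 17·cos40.3° − 1·1.705 = 11.3; c'Δl = 12.27; W sinα = 11.0
Σc'Δl = 41.2 kN/m; ΣN' = 75.5 kN/m; ΣW sinα = 28.6 kN/m
Resisting = 41.2 + 75.5·tan23.0° = 41.2 + 32.1 = 73.3 kN/m
FS = 73.3 / 28.6 = 2.564

FS = 2.56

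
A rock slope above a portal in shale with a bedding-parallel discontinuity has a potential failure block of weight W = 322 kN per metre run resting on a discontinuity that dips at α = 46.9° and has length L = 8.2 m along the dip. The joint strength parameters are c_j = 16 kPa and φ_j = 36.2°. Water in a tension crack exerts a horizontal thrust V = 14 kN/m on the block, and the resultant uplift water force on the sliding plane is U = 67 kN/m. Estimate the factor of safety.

FS = 0.96

Resolving the block weight along and normal to the plane and applying the Mohr–Coulomb strength on the joint:
N' = W cosα − U − V sinα = 322·cos46.9° − 67 − 14·sin46.9° = 142.8 kN/m
Driving force T = W sinα + V cosα = 322·sin46.9° + 14·cos46.9° = 244.7 kN/m
Resisting force R = c_j·L + N'·tanφ_j = 16·8.2 + 142.8·tan36.2° = 131.2 + 104.5 = 235.7 kN/m
FS = R / T = 235.7 / 244.7 = 0.963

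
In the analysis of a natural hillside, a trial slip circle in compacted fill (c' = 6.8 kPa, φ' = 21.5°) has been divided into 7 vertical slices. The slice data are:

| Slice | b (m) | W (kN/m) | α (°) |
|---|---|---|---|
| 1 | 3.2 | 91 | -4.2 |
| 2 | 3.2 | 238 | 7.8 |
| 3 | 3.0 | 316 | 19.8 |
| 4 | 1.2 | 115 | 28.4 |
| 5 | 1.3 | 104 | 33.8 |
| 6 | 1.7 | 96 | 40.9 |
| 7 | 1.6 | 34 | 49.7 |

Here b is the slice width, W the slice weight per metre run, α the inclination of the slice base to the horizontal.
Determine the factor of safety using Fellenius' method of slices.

FS = 1.42

Ordinary method of slices: FS = Σ[c'·Δl_i + (W_i cosα_i)·tanφ'] / Σ W_i sinα_i, with Δl_i = b_i / cosα_i.
Slice 1: Δl = 3.2/cos(-4.2°) = 3.209 m; N'_1 = 91·cos(-4.2°) = 90.8; c'Δl = 21.82; W sinα = -6.7
Slice 2: Δl = 3.2/cos7.8° = 3.230 m; N'_2 = 238·cos7.8° = 235.8; c'Δl = 21.96; W sinα = 32.3
Slice 3: Δl = 3.0/cos19.8° = 3.189 m; N'_3 = 316·cos19.8° = 297.3; c'Δl = 21.68; W sinα = 107.0
Slice 4: Δl = 1.2/cos28.4° = 1.364 m; N'_4 = 115·cos28.4° = 101.2; c'Δl = 9.28; W sinα = 54.7
Slice 5: Δl = 1.3/cos33.8° = 1.564 m; N'_5 = 104·cos33.8° = 86.4; c'Δl = 10.64; W sinα = 57.9
Slice 6: Δl = 1.7/cos40.9° = 2.249 m; N'_6 = 96·cos40.9° = 72.6; c'Δl = 15.29; W sinα = 62.9
Slice 7: Δl = 1.6/cos49.7° = 2.474 m; N'_7 = 34·cos49.7° = 22.0; c'Δl = 16.82; W sinα = 25.9
Σc'Δl = 117.5 kN/m; ΣN' = 906.0 kN/m; ΣW sinα = 334.0 kN/m
Resisting = 117.5 + 906.0·tan21.5° = 117.5 + 356.9 = 474.4 kN/m
FS = 474.4 / 334.0 = 1.420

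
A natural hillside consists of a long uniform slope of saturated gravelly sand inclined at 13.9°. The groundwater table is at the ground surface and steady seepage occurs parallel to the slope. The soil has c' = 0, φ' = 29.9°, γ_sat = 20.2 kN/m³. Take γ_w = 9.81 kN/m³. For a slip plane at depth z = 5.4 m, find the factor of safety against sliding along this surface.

With seepage parallel to the slope and the water table at the surface, the effective normal stress on the slip plane uses the buoyant unit weight γ' = γ_sat − γ_w while the driving shear stress uses γ_sat:
FS = [c' + γ' z cos²β tanφ'] / [γ_sat z sinβ cosβ]
(For c' = 0 this reduces to FS = (γ'/γ_sat)·tanφ'/tanβ.)
γ' = 20.2 − 9.81 = 10.39 kN/m³
Numerator = 0.0 + 10.39·5.4·cos²13.9°·tan29.9° = 0.0 + 10.39·5.4·0.9423·0.5750 = 30.401 kPa
Denominator = 20.2·5.4·sin13.9°·cos13.9° = 20.2·5.4·0.2402·0.9707 = 25.437 kPa
FS = 30.401 / 25.437 = 1.195

FS = 1.20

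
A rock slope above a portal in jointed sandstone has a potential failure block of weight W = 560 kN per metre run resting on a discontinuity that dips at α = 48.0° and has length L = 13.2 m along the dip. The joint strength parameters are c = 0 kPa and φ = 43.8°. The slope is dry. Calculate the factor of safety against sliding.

Resolving the block weight along and normal to the plane and applying the Mohr–Coulomb strength on the joint:
N' = W cosα = 560·cos48.0° = 374.7 kN/m
Driving force T = W sinα = 560·sin48.0° = 416.2 kN/m
Resisting force R = c·L + N'·tanφ = 0·13.2 + 374.7·tan43.8° = 0.0 + 359.3 = 359.3 kN/m
FS = R / T = 359.3 / 416.2 = 0.863

FS = 0.86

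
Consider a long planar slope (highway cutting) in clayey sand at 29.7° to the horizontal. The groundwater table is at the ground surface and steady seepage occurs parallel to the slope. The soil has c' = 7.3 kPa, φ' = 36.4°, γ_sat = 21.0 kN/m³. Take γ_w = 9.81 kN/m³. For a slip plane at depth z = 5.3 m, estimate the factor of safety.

FS = 0.84

With seepage parallel to the slope and the water table at the surface, the effective normal stress on the slip plane uses the buoyant unit weight γ' = γ_sat − γ_w while the driving shear stress uses γ_sat:
FS = [c' + γ' z cos²β tanφ'] / [γ_sat z sinβ cosβ]
γ' = 21.0 − 9.81 = 11.19 kN/m³
Numerator = 7.3 + 11.19·5.3·cos²29.7°·tan36.4° = 7.3 + 11.19·5.3·0.7545·0.7373 = 40.291 kPa
Denominator = 21.0·5.3·sin29.7°·cos29.7° = 21.0·5.3·0.4955·0.8686 = 47.900 kPa
FS = 40.291 / 47.900 = 0.841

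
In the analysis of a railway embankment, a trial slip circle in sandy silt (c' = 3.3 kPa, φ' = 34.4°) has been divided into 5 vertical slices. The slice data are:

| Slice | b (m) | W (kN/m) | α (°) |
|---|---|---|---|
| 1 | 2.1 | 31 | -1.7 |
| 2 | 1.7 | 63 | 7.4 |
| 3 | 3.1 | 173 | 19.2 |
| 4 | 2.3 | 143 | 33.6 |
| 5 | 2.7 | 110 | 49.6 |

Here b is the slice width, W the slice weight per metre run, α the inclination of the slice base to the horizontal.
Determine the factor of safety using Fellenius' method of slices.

FS = 1.55

Ordinary method of slices: FS = Σ[c'·Δl_i + (W_i cosα_i)·tanφ'] / Σ W_i sinα_i, with Δl_i = b_i / cosα_i.
Slice 1: Δl = 2.1/cos(-1.7°) = 2.101 m; N'_1 = 31·cos(-1.7°) = 31.0; c'Δl = 6.93; W sinα = -0.9
Slice 2: Δl = 1.7/cos7.4° = 1.714 m; N'_2 = 63·cos7.4° = 62.5; c'Δl = 5.66; W sinα = 8.1
Slice 3: Δl = 3.1/cos19.2° = 3.283 m; N'_3 = 173·cos19.2° = 163.4; c'Δl = 10.83; W sinα = 56.9
Slice 4: Δl = 2.3/cos33.6° = 2.761 m; N'_4 = 143·cos33.6° = 119.1; c'Δl = 9.11; W sinα = 79.1
Slice 5: Δl = 2.7/cos49.6° = 4.166 m; N'_5 = 110·cos49.6° = 71.3; c'Δl = 13.75; W sinα = 83.8
Σc'Δl = 46.3 kN/m; ΣN' = 447.2 kN/m; ΣW sinα = 227.0 kN/m
Resisting = 46.3 + 447.2·tan34.4° = 46.3 + 306.2 = 352.5 kN/m
FS = 352.5 / 227.0 = 1.553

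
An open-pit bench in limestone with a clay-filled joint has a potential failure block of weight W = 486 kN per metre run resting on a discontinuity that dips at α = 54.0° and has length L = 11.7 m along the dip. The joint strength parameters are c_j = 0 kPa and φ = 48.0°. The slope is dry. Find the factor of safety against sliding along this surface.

Resolving the block weight along and normal to the plane and applying the Mohr–Coulomb strength on the joint:
N' = W cosα = 486·cos54.0° = 285.7 kN/m
Driving force T = W sinα = 486·sin54.0° = 393.2 kN/m
Resisting force R = c_j·L + N'·tanφ = 0·11.7 + 285.7·tan48.0° = 0.0 + 317.3 = 317.3 kN/m
FS = R / T = 317.3 / 393.2 = 0.807

FS = 0.81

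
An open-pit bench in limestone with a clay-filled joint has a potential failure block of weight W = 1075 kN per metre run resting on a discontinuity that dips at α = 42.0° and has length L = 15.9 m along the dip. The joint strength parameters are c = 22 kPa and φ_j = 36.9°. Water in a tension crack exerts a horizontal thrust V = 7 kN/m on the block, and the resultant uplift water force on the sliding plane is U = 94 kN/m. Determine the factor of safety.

FS = 1.21

Resolving the block weight along and normal to the plane and applying the Mohr–Coulomb strength on the joint:
N' = W cosα − U − V sinα = 1075·cos42.0° − 94 − 7·sin42.0° = 700.2 kN/m
Driving force T = W sinα + V cosα = 1075·sin42.0° + 7·cos42.0° = 724.5 kN/m
Resisting force R = c·L + N'·tanφ_j = 22·15.9 + 700.2·tan36.9° = 349.8 + 525.7 = 875.5 kN/m
FS = R / T = 875.5 / 724.5 = 1.208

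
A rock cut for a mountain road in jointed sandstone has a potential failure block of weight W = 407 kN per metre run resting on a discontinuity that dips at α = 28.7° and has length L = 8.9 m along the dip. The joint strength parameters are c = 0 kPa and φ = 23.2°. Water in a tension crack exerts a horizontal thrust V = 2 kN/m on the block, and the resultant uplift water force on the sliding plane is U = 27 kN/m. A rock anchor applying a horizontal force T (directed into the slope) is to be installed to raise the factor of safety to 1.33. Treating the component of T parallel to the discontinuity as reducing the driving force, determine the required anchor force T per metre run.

T = 88 kN/m

Resolving forces along and normal to the sliding plane, with the horizontal anchor force T adding T·sinα to the effective normal force and T·cosα acting up the plane against the driving force:
FS = [cL + (W cosα − U − V sinα + T sinα) tanφ] / [W sinα + V cosα − T cosα]
Without the anchor: N' = 329.0 kN/m, driving T_d = 197.2 kN/m, resisting R = 0·8.9 + 329.0·tan23.2° = 141.0 kN/m, FS = 0.72.
Setting FS = 1.33 and solving for T:
1.33·(197.2 − T cos28.7°) = 141.0 + T sin28.7°·tan23.2°
T·(sin28.7°·tan23.2° + 1.33·cos28.7°) = 1.33·197.2 − 141.0
T·(0.4802·0.4286 + 1.33·0.8771) = 262.3 − 141.0 = 121.3
T·1.3724 = 121.3
T = 88.4 kN/m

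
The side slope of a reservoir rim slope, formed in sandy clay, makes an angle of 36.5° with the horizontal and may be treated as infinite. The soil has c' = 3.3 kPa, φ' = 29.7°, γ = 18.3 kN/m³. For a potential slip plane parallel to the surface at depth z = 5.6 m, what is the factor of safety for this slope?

FS = 0.84

For an infinite slope with a slip plane parallel to the surface (no pore pressure): FS = [c' + γz cos²β tanφ'] / [γz sinβ cosβ].
γz = 18.3·5.6 = 102.48 kN/m²
Numerator = 3.3 + 102.48·cos²36.5°·tan29.7° = 3.3 + 102.48·0.6462·0.5704 = 41.072 kPa
Denominator = 102.48·sin36.5°·cos36.5° = 102.48·0.5948·0.8039 = 49.001 kPa
FS = 41.072 / 49.001 = 0.838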